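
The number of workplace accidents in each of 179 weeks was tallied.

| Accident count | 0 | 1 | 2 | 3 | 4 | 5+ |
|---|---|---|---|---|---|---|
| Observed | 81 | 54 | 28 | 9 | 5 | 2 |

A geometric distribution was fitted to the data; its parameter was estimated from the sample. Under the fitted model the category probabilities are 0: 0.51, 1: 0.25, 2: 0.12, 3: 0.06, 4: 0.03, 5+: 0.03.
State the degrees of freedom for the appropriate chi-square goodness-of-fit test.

4

There are k = 6 categories and 1 parameter estimated from the data, so df = 6 − 1 − 1 = 4.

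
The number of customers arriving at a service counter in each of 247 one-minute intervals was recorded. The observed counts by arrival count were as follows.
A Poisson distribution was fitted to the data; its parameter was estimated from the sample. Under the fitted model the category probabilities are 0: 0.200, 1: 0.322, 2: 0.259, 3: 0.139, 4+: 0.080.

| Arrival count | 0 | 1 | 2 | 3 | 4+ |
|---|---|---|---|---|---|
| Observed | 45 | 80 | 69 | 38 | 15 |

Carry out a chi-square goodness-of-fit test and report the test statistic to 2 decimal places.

2.33

Expected counts E_i = n·p_i: 247×0.200 = 49.4, 247×0.322 = 79.534, 247×0.259 = 63.973, 247×0.139 = 34.333, 247×0.080 = 19.76.
χ² = (45−49.4)²/49.4 + (80−79.534)²/79.534 + (69−63.973)²/63.973 + (38−34.333)²/34.333 + (15−19.76)²/19.76
   = 0.392 + 0.003 + 0.395 + 0.392 + 1.147
Sum = 2.33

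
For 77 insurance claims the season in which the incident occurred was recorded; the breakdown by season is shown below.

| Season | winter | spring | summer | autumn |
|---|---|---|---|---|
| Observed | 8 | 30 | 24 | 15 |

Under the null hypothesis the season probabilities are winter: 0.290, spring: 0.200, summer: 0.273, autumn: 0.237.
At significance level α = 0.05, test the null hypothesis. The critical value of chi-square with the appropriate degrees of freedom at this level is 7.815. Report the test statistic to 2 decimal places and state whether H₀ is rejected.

24.04; reject

Expected counts E_i = n·p_i: 77×0.290 = 22.33, 77×0.200 = 15.4, 77×0.273 = 21.021, 77×0.237 = 18.249.
χ² = (8−22.33)²/22.33 + (30−15.4)²/15.4 + (24−21.021)²/21.021 + (15−18.249)²/18.249
   = 9.196 + 13.842 + 0.422 + 0.578
Sum = 24.04
df = 3. Since 24.04 > 7.815, we reject H₀.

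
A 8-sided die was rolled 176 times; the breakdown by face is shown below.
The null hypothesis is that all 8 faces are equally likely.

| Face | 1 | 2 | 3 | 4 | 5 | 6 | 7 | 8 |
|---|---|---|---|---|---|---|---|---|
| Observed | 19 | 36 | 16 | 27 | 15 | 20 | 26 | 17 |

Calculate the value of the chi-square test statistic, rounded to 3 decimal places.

16.364

Under H₀ each category has probability 1/8, so each expected count is 176/8 = 22.
χ² = (19−22)²/22 + (36−22)²/22 + (16−22)²/22 + (27−22)²/22 + (15−22)²/22 + (20−22)²/22 + (26−22)²/22 + (17−22)²/22
   = 0.4091 + 8.9091 + 1.6364 + 1.1364 + 2.2273 + 0.1818 + 0.7273 + 1.1364
Sum = 16.364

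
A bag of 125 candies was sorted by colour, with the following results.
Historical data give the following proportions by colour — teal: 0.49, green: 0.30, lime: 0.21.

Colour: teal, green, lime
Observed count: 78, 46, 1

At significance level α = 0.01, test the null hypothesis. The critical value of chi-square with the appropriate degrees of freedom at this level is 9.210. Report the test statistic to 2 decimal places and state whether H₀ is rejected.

Expected counts E_i = n·p_i: 125×0.49 = 61.25, 125×0.30 = 37.5, 125×0.21 = 26.25.
χ² = (78−61.25)²/61.25 + (46−37.5)²/37.5 + (1−26.25)²/26.25
   = 4.581 + 1.927 + 24.288
Sum = 30.80
df = 2. Since 30.80 > 9.210, we reject H₀.

30.80; reject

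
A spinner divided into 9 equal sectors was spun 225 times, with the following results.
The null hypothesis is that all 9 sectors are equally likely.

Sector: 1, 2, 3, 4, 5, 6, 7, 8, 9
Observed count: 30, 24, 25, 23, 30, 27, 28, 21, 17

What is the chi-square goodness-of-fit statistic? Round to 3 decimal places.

Expected count for each of the 9 categories: 225/9 = 25.
cat         O        E   (O−E)²/E
1          30       25     1.0000
2          24       25     0.0400
3          25       25     0.0000
4          23       25     0.1600
5          30       25     1.0000
6          27       25     0.1600
7          28       25     0.3600
8          21       25     0.6400
9          17       25     2.5600
Sum = 5.920

5.920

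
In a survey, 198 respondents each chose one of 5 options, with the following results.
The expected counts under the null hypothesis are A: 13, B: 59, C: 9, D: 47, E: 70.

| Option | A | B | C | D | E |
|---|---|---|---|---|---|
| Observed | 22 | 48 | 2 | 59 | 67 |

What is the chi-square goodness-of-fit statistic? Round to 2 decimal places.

A: (22 − 13)²/13 = 81/13 = 6.231
B: (48 − 59)²/59 = 121/59 = 2.051
C: (2 − 9)²/9 = 49/9 = 5.444
D: (59 − 47)²/47 = 144/47 = 3.064
E: (67 − 70)²/70 = 9/70 = 0.129
Sum = 16.92

16.92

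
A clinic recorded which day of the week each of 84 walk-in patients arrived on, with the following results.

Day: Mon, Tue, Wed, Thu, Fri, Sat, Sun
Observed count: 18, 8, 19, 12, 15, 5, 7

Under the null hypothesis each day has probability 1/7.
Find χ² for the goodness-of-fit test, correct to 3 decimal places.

15.333

Expected count for each of the 7 categories: 84/7 = 12.
Mon: (18 − 12)²/12 = 36/12 = 3.0000
Tue: (8 − 12)²/12 = 16/12 = 1.3333
Wed: (19 − 12)²/12 = 49/12 = 4.0833
Thu: (12 − 12)²/12 = 0/12 = 0.0000
Fri: (15 − 12)²/12 = 9/12 = 0.7500
Sat: (5 − 12)²/12 = 49/12 = 4.0833
Sun: (7 − 12)²/12 = 25/12 = 2.0833
Sum = 15.333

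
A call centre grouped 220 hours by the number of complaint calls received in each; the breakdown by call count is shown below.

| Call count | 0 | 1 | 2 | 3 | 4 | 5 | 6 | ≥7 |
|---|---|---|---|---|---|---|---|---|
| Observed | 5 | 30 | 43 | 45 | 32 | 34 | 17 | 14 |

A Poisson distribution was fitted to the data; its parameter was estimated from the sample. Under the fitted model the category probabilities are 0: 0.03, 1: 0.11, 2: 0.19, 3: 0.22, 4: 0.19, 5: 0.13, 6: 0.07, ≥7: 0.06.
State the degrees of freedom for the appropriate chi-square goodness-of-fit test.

There are k = 8 categories and 1 parameter estimated from the data, so df = 8 − 1 − 1 = 6.

6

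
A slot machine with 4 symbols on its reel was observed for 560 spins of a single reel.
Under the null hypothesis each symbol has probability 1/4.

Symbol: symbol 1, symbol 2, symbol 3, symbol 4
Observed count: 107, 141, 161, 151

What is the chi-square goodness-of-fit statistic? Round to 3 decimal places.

11.800

Expected count for each of the 4 categories: 560/4 = 140.
χ² = (107−140)²/140 + (141−140)²/140 + (161−140)²/140 + (151−140)²/140
   = 7.7786 + 0.0071 + 3.1500 + 0.8643
Sum = 11.800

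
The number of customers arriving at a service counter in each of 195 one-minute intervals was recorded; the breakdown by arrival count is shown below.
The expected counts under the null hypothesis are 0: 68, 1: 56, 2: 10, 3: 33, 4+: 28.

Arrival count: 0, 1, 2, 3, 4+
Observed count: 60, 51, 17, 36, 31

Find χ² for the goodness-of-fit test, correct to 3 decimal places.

6.882

cat         O        E   (O−E)²/E
0          60       68     0.9412
1          51       56     0.4464
2          17       10     4.9000
3          36       33     0.2727
4+         31       28     0.3214
Sum = 6.882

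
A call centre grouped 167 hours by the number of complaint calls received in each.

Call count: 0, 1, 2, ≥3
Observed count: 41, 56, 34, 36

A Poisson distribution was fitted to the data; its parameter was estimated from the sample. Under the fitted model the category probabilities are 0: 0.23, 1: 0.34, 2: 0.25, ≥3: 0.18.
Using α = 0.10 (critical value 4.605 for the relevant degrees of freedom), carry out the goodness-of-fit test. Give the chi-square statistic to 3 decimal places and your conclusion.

Expected counts E_i = n·p_i: 167×0.23 = 38.41, 167×0.34 = 56.78, 167×0.25 = 41.75, 167×0.18 = 30.06.
cat         O        E   (O−E)²/E
0          41    38.41     0.1746
1          56    56.78     0.0107
2          34    41.75     1.4386
≥3         36    30.06     1.1738
Sum = 2.798
df = 2. Since 2.798 < 4.605, we do not reject H₀.

2.798; do not reject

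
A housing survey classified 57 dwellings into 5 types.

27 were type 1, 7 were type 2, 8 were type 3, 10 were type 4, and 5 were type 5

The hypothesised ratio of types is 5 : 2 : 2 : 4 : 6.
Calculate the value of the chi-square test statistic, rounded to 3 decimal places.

Ratio total = 19. Expected counts: 57×5/19 = 15, 57×2/19 = 6, 57×2/19 = 6, 57×4/19 = 12, 57×6/19 = 18.
χ² = (27−15)²/15 + (7−6)²/6 + (8−6)²/6 + (10−12)²/12 + (5−18)²/18
   = 9.6000 + 0.1667 + 0.6667 + 0.3333 + 9.3889
Sum = 20.156

20.156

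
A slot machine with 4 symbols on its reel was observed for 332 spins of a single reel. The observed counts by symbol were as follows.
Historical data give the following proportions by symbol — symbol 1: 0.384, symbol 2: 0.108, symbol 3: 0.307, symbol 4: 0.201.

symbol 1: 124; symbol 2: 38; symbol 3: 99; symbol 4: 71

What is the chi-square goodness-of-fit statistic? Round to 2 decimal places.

0.58

Expected counts E_i = n·p_i: 332×0.384 = 127.488, 332×0.108 = 35.856, 332×0.307 = 101.924, 332×0.201 = 66.732.
χ² = (124−127.488)²/127.488 + (38−35.856)²/35.856 + (99−101.924)²/101.924 + (71−66.732)²/66.732
   = 0.095 + 0.128 + 0.084 + 0.273
Sum = 0.58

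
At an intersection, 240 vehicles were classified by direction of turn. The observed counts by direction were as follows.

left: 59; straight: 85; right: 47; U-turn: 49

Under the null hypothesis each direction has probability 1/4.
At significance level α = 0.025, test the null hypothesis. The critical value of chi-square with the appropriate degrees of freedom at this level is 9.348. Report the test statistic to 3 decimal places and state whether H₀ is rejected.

15.267; reject

Under H₀ each category has probability 1/4, so each expected count is 240/4 = 60.
left: (59 − 60)²/60 = 1/60 = 0.0167
straight: (85 − 60)²/60 = 625/60 = 10.4167
right: (47 − 60)²/60 = 169/60 = 2.8167
U-turn: (49 − 60)²/60 = 121/60 = 2.0167
Sum = 15.267
df = 3. Since 15.267 > 9.348, we reject H₀.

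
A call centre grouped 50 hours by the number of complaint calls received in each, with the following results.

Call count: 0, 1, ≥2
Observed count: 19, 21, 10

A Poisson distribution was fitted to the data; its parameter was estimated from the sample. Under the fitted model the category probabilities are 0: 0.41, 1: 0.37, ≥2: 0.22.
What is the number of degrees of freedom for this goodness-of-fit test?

There are k = 3 categories and 1 parameter estimated from the data, so df = 3 − 1 − 1 = 1.

1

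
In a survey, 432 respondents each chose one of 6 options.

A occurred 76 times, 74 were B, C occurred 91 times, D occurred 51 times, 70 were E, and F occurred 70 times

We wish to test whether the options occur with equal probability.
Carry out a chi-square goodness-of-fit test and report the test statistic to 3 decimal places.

11.528

Expected count for each of the 6 categories: 432/6 = 72.
cat         O        E   (O−E)²/E
A          76       72     0.2222
B          74       72     0.0556
C          91       72     5.0139
D          51       72     6.1250
E          70       72     0.0556
F          70       72     0.0556
Sum = 11.528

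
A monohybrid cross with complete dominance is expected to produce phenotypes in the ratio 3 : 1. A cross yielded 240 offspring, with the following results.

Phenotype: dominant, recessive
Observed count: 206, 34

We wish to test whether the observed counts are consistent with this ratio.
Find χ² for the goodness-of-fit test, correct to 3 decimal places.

Ratio total = 4. Expected counts: 240×3/4 = 180, 240×1/4 = 60.
dominant: (206 − 180)²/180 = 676/180 = 3.7556
recessive: (34 − 60)²/60 = 676/60 = 11.2667
Sum = 15.022

15.022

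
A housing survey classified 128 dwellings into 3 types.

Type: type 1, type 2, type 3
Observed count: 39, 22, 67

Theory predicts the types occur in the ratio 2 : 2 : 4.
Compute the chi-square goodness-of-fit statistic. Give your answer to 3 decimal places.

Ratio total = 8. Expected counts: 128×2/8 = 32, 128×2/8 = 32, 128×4/8 = 64.
cat         O        E   (O−E)²/E
type 1     39       32     1.5313
type 2     22       32     3.1250
type 3     67       64     0.1406
Sum = 4.797

4.797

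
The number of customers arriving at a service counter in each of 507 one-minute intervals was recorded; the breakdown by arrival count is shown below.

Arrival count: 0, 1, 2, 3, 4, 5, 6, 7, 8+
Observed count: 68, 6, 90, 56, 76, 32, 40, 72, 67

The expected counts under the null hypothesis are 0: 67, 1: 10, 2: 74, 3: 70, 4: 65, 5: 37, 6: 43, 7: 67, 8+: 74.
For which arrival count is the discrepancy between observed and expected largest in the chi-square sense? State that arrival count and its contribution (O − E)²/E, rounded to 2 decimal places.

χ² = (68−67)²/67 + (6−10)²/10 + (90−74)²/74 + (56−70)²/70 + (76−65)²/65 + (32−37)²/37 + (40−43)²/43 + (72−67)²/67 + (67−74)²/74
   = 0.015 + 1.600 + 3.459 + 2.800 + 1.862 + 0.676 + 0.209 + 0.373 + 0.662
The largest term is for 2: 3.46.

2, 3.46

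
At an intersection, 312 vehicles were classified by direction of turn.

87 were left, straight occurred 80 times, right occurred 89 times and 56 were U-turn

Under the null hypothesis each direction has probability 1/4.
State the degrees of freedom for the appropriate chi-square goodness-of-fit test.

3

There are k = 4 categories and no parameters were estimated from the data, so df = 4 − 1 = 3.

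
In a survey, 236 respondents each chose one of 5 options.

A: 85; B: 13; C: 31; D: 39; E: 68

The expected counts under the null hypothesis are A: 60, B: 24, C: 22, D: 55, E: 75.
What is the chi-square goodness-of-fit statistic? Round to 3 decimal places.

χ² = (85−60)²/60 + (13−24)²/24 + (31−22)²/22 + (39−55)²/55 + (68−75)²/75
   = 10.4167 + 5.0417 + 3.6818 + 4.6545 + 0.6533
Sum = 24.448

24.448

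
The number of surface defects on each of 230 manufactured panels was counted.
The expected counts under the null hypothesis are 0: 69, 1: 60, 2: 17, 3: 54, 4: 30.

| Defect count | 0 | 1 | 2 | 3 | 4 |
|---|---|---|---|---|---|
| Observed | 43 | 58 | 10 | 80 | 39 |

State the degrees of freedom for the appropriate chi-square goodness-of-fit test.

4

There are k = 5 categories and no parameters were estimated from the data, so df = 5 − 1 = 4.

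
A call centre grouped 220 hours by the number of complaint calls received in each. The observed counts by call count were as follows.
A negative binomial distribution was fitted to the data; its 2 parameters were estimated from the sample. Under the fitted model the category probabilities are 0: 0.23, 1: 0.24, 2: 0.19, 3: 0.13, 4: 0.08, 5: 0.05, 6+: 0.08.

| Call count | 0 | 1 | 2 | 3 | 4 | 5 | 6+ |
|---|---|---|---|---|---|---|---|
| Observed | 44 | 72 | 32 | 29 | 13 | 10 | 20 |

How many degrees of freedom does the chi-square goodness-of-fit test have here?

There are k = 7 categories and 2 parameters estimated from the data, so df = 7 − 1 − 2 = 4.

4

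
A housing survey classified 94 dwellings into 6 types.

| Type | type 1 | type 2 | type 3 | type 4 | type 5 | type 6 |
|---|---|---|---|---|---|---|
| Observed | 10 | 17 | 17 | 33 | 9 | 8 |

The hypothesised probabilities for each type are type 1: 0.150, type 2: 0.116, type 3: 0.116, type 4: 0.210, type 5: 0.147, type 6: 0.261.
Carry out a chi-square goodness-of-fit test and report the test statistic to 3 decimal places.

Expected counts E_i = n·p_i: 94×0.150 = 14.1, 94×0.116 = 10.904, 94×0.116 = 10.904, 94×0.210 = 19.74, 94×0.147 = 13.818, 94×0.261 = 24.534.
χ² = (10−14.1)²/14.1 + (17−10.904)²/10.904 + (17−10.904)²/10.904 + (33−19.74)²/19.74 + (9−13.818)²/13.818 + (8−24.534)²/24.534
   = 1.1922 + 3.4080 + 3.4080 + 8.9072 + 1.6799 + 11.1426
Sum = 29.738

29.738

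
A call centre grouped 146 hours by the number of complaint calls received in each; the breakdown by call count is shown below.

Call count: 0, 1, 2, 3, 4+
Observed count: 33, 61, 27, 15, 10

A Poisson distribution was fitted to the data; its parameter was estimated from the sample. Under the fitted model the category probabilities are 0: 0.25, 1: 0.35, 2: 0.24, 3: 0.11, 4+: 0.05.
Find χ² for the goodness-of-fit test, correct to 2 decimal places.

Expected counts E_i = n·p_i: 146×0.25 = 36.5, 146×0.35 = 51.1, 146×0.24 = 35.04, 146×0.11 = 16.06, 146×0.05 = 7.3.
0: (33 − 36.5)²/36.5 = 12.25/36.5 = 0.336
1: (61 − 51.1)²/51.1 = 98.01/51.1 = 1.918
2: (27 − 35.04)²/35.04 = 64.6416/35.04 = 1.845
3: (15 − 16.06)²/16.06 = 1.1236/16.06 = 0.070
4+: (10 − 7.3)²/7.3 = 7.29/7.3 = 0.999
Sum = 5.17

5.17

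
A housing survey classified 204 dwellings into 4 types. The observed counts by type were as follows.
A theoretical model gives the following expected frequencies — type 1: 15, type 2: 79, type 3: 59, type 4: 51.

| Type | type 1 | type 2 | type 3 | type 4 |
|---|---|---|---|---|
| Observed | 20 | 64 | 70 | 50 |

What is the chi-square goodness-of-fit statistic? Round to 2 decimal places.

6.59

cat         O        E   (O−E)²/E
type 1     20       15      1.667
type 2     64       79      2.848
type 3     70       59      2.051
type 4     50       51      0.020
Sum = 6.59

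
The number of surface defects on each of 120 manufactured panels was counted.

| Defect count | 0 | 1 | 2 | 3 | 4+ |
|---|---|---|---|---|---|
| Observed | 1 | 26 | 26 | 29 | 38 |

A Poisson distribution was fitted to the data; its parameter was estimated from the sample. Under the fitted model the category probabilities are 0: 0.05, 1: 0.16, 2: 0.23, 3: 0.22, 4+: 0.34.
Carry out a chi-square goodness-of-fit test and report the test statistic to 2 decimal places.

7.12

Expected counts E_i = n·p_i: 120×0.05 = 6, 120×0.16 = 19.2, 120×0.23 = 27.6, 120×0.22 = 26.4, 120×0.34 = 40.8.
0: (1 − 6)²/6 = 25/6 = 4.167
1: (26 − 19.2)²/19.2 = 46.24/19.2 = 2.408
2: (26 − 27.6)²/27.6 = 2.56/27.6 = 0.093
3: (29 − 26.4)²/26.4 = 6.76/26.4 = 0.256
4+: (38 − 40.8)²/40.8 = 7.84/40.8 = 0.192
Sum = 7.12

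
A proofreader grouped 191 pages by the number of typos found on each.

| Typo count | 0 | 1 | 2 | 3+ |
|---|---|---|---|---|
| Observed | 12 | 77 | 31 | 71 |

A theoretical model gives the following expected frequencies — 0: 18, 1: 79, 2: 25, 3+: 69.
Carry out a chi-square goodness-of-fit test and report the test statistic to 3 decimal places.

3.549

cat         O        E   (O−E)²/E
0          12       18     2.0000
1          77       79     0.0506
2          31       25     1.4400
3+         71       69     0.0580
Sum = 3.549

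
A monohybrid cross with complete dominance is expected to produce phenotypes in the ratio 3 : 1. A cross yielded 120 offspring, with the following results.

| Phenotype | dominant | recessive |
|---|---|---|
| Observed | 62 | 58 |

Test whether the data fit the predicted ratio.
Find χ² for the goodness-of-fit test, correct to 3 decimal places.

34.844

Ratio total = 4. Expected counts: 120×3/4 = 90, 120×1/4 = 30.
cat            O        E   (O−E)²/E
dominant      62       90     8.7111
recessive     58       30    26.1333
Sum = 34.844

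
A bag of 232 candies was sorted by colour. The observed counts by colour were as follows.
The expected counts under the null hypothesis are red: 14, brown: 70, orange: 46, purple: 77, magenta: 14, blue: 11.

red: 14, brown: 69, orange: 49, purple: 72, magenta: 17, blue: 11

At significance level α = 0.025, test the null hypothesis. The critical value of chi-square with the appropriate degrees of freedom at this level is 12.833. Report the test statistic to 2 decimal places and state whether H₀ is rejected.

cat          O        E   (O−E)²/E
red         14       14      0.000
brown       69       70      0.014
orange      49       46      0.196
purple      72       77      0.325
magenta     17       14      0.643
blue        11       11      0.000
Sum = 1.18
df = 5. Since 1.18 < 12.833, we do not reject H₀.

1.18; do not reject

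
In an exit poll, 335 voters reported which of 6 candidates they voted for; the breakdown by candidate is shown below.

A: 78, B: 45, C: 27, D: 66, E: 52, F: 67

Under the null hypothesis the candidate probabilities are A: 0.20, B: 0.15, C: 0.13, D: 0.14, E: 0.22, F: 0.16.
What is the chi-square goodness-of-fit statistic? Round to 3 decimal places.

26.162

Expected counts E_i = n·p_i: 335×0.20 = 67, 335×0.15 = 50.25, 335×0.13 = 43.55, 335×0.14 = 46.9, 335×0.22 = 73.7, 335×0.16 = 53.6.
cat         O        E   (O−E)²/E
A          78       67     1.8060
B          45    50.25     0.5485
C          27    43.55     6.2894
D          66     46.9     7.7785
E          52     73.7     6.3893
F          67     53.6     3.3500
Sum = 26.162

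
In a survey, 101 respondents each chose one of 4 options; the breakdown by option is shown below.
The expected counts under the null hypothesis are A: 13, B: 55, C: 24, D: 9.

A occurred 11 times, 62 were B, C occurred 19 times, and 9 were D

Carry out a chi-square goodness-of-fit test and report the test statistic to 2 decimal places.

2.24

χ² = (11−13)²/13 + (62−55)²/55 + (19−24)²/24 + (9−9)²/9
   = 0.308 + 0.891 + 1.042 + 0.000
Sum = 2.24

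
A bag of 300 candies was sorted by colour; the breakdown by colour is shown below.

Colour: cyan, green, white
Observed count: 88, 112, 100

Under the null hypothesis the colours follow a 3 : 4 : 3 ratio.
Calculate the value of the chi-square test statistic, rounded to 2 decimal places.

Ratio total = 10. Expected counts: 300×3/10 = 90, 300×4/10 = 120, 300×3/10 = 90.
χ² = (88−90)²/90 + (112−120)²/120 + (100−90)²/90
   = 0.044 + 0.533 + 1.111
Sum = 1.69

1.69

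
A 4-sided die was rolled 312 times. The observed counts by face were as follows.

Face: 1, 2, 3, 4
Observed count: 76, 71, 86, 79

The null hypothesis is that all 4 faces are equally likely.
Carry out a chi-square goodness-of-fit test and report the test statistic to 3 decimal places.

1.513

Expected count for each of the 4 categories: 312/4 = 78.
χ² = (76−78)²/78 + (71−78)²/78 + (86−78)²/78 + (79−78)²/78
   = 0.0513 + 0.6282 + 0.8205 + 0.0128
Sum = 1.513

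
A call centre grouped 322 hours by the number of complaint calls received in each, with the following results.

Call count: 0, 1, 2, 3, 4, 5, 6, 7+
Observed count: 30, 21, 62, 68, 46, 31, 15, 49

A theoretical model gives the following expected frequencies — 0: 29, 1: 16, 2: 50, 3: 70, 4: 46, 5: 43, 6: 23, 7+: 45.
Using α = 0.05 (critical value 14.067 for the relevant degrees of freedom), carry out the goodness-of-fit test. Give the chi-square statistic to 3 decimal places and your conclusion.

11.021; do not reject

χ² = (30−29)²/29 + (21−16)²/16 + (62−50)²/50 + (68−70)²/70 + (46−46)²/46 + (31−43)²/43 + (15−23)²/23 + (49−45)²/45
   = 0.0345 + 1.5625 + 2.8800 + 0.0571 + 0.0000 + 3.3488 + 2.7826 + 0.3556
Sum = 11.021
df = 7. Since 11.021 < 14.067, we do not reject H₀.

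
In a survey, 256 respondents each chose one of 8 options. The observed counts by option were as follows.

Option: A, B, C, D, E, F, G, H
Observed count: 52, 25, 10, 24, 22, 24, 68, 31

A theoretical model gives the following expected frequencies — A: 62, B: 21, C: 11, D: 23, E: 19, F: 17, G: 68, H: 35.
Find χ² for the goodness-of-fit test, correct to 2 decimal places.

6.32

cat         O        E   (O−E)²/E
A          52       62      1.613
B          25       21      0.762
C          10       11      0.091
D          24       23      0.043
E          22       19      0.474
F          24       17      2.882
G          68       68      0.000
H          31       35      0.457
Sum = 6.32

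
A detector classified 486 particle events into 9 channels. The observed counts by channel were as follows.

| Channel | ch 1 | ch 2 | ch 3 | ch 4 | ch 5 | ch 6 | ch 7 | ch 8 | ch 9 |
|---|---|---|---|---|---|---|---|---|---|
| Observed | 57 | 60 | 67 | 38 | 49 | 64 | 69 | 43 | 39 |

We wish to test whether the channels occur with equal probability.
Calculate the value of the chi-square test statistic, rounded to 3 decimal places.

21.593

Expected count for each of the 9 categories: 486/9 = 54.
ch 1: (57 − 54)²/54 = 9/54 = 0.1667
ch 2: (60 − 54)²/54 = 36/54 = 0.6667
ch 3: (67 − 54)²/54 = 169/54 = 3.1296
ch 4: (38 − 54)²/54 = 256/54 = 4.7407
ch 5: (49 − 54)²/54 = 25/54 = 0.4630
ch 6: (64 − 54)²/54 = 100/54 = 1.8519
ch 7: (69 − 54)²/54 = 225/54 = 4.1667
ch 8: (43 − 54)²/54 = 121/54 = 2.2407
ch 9: (39 − 54)²/54 = 225/54 = 4.1667
Sum = 21.593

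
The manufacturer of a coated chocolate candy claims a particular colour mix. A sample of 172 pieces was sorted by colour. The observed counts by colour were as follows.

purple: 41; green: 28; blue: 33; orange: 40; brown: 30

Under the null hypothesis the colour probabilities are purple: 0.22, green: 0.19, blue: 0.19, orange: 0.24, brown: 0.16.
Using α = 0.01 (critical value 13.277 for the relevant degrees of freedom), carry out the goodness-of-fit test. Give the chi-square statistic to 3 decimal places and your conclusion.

1.200; do not reject

Expected counts E_i = n·p_i: 172×0.22 = 37.84, 172×0.19 = 32.68, 172×0.19 = 32.68, 172×0.24 = 41.28, 172×0.16 = 27.52.
χ² = (41−37.84)²/37.84 + (28−32.68)²/32.68 + (33−32.68)²/32.68 + (40−41.28)²/41.28 + (30−27.52)²/27.52
   = 0.2639 + 0.6702 + 0.0031 + 0.0397 + 0.2235
Sum = 1.200
df = 4. Since 1.200 < 13.277, we do not reject H₀.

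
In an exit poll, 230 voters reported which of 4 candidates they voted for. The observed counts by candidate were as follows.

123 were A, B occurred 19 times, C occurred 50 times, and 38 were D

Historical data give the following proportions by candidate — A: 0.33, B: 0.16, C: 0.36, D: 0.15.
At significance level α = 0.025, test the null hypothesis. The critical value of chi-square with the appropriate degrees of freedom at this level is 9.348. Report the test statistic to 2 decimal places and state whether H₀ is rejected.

51.19; reject

Expected counts E_i = n·p_i: 230×0.33 = 75.9, 230×0.16 = 36.8, 230×0.36 = 82.8, 230×0.15 = 34.5.
χ² = (123−75.9)²/75.9 + (19−36.8)²/36.8 + (50−82.8)²/82.8 + (38−34.5)²/34.5
   = 29.228 + 8.610 + 12.993 + 0.355
Sum = 51.19
df = 3. Since 51.19 > 9.348, we reject H₀.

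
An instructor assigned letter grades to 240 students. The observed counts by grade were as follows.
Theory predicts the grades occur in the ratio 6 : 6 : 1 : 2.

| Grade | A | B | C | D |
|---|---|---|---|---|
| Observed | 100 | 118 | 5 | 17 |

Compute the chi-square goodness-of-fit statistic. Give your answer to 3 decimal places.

19.802

Ratio total = 15. Expected counts: 240×6/15 = 96, 240×6/15 = 96, 240×1/15 = 16, 240×2/15 = 32.
A: (100 − 96)²/96 = 16/96 = 0.1667
B: (118 − 96)²/96 = 484/96 = 5.0417
C: (5 − 16)²/16 = 121/16 = 7.5625
D: (17 − 32)²/32 = 225/32 = 7.0313
Sum = 19.802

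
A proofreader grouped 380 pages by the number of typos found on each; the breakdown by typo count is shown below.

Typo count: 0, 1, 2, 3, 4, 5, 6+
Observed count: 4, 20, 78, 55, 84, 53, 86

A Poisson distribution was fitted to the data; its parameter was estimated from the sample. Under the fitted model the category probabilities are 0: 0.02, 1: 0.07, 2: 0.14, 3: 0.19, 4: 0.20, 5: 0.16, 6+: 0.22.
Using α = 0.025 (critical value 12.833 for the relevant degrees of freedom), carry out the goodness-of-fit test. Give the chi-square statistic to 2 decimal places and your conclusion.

Expected counts E_i = n·p_i: 380×0.02 = 7.6, 380×0.07 = 26.6, 380×0.14 = 53.2, 380×0.19 = 72.2, 380×0.20 = 76, 380×0.16 = 60.8, 380×0.22 = 83.6.
χ² = (4−7.6)²/7.6 + (20−26.6)²/26.6 + (78−53.2)²/53.2 + (55−72.2)²/72.2 + (84−76)²/76 + (53−60.8)²/60.8 + (86−83.6)²/83.6
   = 1.705 + 1.638 + 11.561 + 4.098 + 0.842 + 1.001 + 0.069
Sum = 20.91
df = 5. Since 20.91 > 12.833, we reject H₀.

20.91; reject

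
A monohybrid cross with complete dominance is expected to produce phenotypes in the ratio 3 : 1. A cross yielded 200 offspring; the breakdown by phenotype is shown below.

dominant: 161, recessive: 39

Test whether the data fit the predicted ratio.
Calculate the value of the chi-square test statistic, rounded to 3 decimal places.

Ratio total = 4. Expected counts: 200×3/4 = 150, 200×1/4 = 50.
dominant: (161 − 150)²/150 = 121/150 = 0.8067
recessive: (39 − 50)²/50 = 121/50 = 2.4200
Sum = 3.227

3.227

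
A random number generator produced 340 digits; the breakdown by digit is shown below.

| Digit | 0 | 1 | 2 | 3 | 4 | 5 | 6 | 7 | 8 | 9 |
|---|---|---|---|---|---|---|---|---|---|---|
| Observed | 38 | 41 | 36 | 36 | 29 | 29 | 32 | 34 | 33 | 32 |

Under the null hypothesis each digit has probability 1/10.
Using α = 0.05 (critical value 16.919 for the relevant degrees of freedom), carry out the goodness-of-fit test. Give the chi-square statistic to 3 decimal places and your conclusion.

3.882; do not reject

Under H₀ each category has probability 1/10, so each expected count is 340/10 = 34.
χ² = (38−34)²/34 + (41−34)²/34 + (36−34)²/34 + (36−34)²/34 + (29−34)²/34 + (29−34)²/34 + (32−34)²/34 + (34−34)²/34 + (33−34)²/34 + (32−34)²/34
   = 0.4706 + 1.4412 + 0.1176 + 0.1176 + 0.7353 + 0.7353 + 0.1176 + 0.0000 + 0.0294 + 0.1176
Sum = 3.882
df = 9. Since 3.882 < 16.919, we do not reject H₀.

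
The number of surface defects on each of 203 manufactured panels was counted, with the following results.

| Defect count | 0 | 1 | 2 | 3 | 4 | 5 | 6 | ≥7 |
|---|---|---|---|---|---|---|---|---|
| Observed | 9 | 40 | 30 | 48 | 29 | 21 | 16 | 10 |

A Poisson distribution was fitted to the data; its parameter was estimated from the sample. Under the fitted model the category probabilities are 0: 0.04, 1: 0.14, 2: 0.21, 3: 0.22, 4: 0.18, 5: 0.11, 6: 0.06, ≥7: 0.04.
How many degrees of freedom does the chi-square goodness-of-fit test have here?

6

There are k = 8 categories and 1 parameter estimated from the data, so df = 8 − 1 − 1 = 6.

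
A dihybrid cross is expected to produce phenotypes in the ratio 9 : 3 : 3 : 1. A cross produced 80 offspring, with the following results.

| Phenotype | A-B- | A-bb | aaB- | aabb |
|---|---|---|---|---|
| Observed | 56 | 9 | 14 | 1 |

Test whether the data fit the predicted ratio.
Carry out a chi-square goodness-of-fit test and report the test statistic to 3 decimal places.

Ratio total = 16. Expected counts: 80×9/16 = 45, 80×3/16 = 15, 80×3/16 = 15, 80×1/16 = 5.
cat         O        E   (O−E)²/E
A-B-       56       45     2.6889
A-bb        9       15     2.4000
aaB-       14       15     0.0667
aabb        1        5     3.2000
Sum = 8.356

8.356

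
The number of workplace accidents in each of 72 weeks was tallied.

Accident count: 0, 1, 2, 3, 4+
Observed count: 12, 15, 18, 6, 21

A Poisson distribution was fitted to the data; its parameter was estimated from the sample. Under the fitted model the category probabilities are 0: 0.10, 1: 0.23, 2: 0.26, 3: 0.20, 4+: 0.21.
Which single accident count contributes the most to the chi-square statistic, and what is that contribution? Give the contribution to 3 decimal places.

Expected counts E_i = n·p_i: 72×0.10 = 7.2, 72×0.23 = 16.56, 72×0.26 = 18.72, 72×0.20 = 14.4, 72×0.21 = 15.12.
cat         O        E   (O−E)²/E
0          12      7.2     3.2000
1          15    16.56     0.1470
2          18    18.72     0.0277
3           6     14.4     4.9000
4+         21    15.12     2.2867
The largest term is for 3: 4.900.

3, 4.900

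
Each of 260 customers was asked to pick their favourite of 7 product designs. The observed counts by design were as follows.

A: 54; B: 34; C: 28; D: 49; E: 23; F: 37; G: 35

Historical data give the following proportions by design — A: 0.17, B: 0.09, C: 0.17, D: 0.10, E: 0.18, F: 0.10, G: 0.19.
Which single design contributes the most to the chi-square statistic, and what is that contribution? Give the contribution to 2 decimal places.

D, 20.35

Expected counts E_i = n·p_i: 260×0.17 = 44.2, 260×0.09 = 23.4, 260×0.17 = 44.2, 260×0.10 = 26, 260×0.18 = 46.8, 260×0.10 = 26, 260×0.19 = 49.4.
cat         O        E   (O−E)²/E
A          54     44.2      2.173
B          34     23.4      4.802
C          28     44.2      5.938
D          49       26     20.346
E          23     46.8     12.103
F          37       26      4.654
G          35     49.4      4.198
The largest term is for D: 20.35.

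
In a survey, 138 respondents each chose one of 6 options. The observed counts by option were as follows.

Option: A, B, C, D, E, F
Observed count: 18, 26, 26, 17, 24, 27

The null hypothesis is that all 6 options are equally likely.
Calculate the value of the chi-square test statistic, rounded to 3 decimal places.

4.174

Under H₀ each category has probability 1/6, so each expected count is 138/6 = 23.
χ² = (18−23)²/23 + (26−23)²/23 + (26−23)²/23 + (17−23)²/23 + (24−23)²/23 + (27−23)²/23
   = 1.0870 + 0.3913 + 0.3913 + 1.5652 + 0.0435 + 0.6957
Sum = 4.174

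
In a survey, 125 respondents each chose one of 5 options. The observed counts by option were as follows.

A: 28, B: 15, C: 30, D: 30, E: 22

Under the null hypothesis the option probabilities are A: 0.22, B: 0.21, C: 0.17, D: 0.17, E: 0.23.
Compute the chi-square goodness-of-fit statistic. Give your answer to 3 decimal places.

Expected counts E_i = n·p_i: 125×0.22 = 27.5, 125×0.21 = 26.25, 125×0.17 = 21.25, 125×0.17 = 21.25, 125×0.23 = 28.75.
A: (28 − 27.5)²/27.5 = 0.25/27.5 = 0.0091
B: (15 − 26.25)²/26.25 = 126.5625/26.25 = 4.8214
C: (30 − 21.25)²/21.25 = 76.5625/21.25 = 3.6029
D: (30 − 21.25)²/21.25 = 76.5625/21.25 = 3.6029
E: (22 − 28.75)²/28.75 = 45.5625/28.75 = 1.5848
Sum = 13.621

13.621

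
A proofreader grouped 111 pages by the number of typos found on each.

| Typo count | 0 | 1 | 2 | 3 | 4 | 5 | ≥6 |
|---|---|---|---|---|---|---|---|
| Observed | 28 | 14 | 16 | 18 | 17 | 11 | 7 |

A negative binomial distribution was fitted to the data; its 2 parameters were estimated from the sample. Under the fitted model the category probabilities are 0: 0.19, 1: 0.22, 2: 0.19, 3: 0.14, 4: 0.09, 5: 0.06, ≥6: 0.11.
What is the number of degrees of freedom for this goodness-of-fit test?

There are k = 7 categories and 2 parameters estimated from the data, so df = 7 − 1 − 2 = 4.

4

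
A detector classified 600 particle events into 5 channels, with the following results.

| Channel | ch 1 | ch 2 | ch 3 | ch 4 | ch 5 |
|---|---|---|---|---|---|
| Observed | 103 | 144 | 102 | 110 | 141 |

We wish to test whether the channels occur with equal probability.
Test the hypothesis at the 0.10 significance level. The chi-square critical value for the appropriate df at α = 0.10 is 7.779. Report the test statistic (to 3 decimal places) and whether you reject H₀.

Under H₀ each category has probability 1/5, so each expected count is 600/5 = 120.
cat         O        E   (O−E)²/E
ch 1      103      120     2.4083
ch 2      144      120     4.8000
ch 3      102      120     2.7000
ch 4      110      120     0.8333
ch 5      141      120     3.6750
Sum = 14.417
df = 4. Since 14.417 > 7.779, we reject H₀.

14.417; reject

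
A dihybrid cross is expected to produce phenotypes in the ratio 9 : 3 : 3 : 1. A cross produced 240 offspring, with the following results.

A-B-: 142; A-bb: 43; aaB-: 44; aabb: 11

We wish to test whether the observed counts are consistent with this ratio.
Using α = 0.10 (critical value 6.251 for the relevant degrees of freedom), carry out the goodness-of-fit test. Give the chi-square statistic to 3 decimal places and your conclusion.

Ratio total = 16. Expected counts: 240×9/16 = 135, 240×3/16 = 45, 240×3/16 = 45, 240×1/16 = 15.
A-B-: (142 − 135)²/135 = 49/135 = 0.3630
A-bb: (43 − 45)²/45 = 4/45 = 0.0889
aaB-: (44 − 45)²/45 = 1/45 = 0.0222
aabb: (11 − 15)²/15 = 16/15 = 1.0667
Sum = 1.541
df = 3. Since 1.541 < 6.251, we do not reject H₀.

1.541; do not reject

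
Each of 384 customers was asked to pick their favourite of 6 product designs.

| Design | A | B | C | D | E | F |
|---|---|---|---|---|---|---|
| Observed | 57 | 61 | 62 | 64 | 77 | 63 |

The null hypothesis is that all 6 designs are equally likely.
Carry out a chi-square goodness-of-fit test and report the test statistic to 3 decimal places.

Under H₀ each category has probability 1/6, so each expected count is 384/6 = 64.
cat         O        E   (O−E)²/E
A          57       64     0.7656
B          61       64     0.1406
C          62       64     0.0625
D          64       64     0.0000
E          77       64     2.6406
F          63       64     0.0156
Sum = 3.625

3.625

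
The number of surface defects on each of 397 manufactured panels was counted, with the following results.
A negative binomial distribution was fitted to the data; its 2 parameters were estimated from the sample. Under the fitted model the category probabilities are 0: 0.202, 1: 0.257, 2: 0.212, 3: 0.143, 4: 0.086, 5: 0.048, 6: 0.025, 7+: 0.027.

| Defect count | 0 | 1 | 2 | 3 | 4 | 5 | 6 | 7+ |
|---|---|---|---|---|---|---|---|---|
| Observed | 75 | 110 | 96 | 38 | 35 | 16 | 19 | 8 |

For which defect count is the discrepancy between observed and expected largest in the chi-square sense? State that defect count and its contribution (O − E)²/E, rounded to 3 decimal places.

Expected counts E_i = n·p_i: 397×0.202 = 80.194, 397×0.257 = 102.029, 397×0.212 = 84.164, 397×0.143 = 56.771, 397×0.086 = 34.142, 397×0.048 = 19.056, 397×0.025 = 9.925, 397×0.027 = 10.719.
χ² = (75−80.194)²/80.194 + (110−102.029)²/102.029 + (96−84.164)²/84.164 + (38−56.771)²/56.771 + (35−34.142)²/34.142 + (16−19.056)²/19.056 + (19−9.925)²/9.925 + (8−10.719)²/10.719
   = 0.3364 + 0.6227 + 1.6645 + 6.2065 + 0.0216 + 0.4901 + 8.2978 + 0.6897
The largest term is for 6: 8.298.

6, 8.298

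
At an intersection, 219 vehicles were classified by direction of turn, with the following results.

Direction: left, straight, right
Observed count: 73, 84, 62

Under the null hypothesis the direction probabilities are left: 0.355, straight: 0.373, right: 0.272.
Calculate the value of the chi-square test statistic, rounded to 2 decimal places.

Expected counts E_i = n·p_i: 219×0.355 = 77.745, 219×0.373 = 81.687, 219×0.272 = 59.568.
cat           O        E   (O−E)²/E
left         73   77.745      0.290
straight     84   81.687      0.065
right        62   59.568      0.099
Sum = 0.45

0.45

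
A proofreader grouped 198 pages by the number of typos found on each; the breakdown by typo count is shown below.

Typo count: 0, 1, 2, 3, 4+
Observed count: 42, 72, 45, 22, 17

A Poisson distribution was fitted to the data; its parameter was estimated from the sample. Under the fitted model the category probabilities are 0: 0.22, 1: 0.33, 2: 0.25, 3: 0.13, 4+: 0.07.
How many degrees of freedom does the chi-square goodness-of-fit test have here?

There are k = 5 categories and 1 parameter estimated from the data, so df = 5 − 1 − 1 = 3.

3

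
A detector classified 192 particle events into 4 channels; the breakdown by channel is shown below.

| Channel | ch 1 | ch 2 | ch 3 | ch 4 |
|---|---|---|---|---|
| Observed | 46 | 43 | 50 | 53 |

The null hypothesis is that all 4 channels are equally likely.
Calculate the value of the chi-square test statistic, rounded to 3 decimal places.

Under H₀ each category has probability 1/4, so each expected count is 192/4 = 48.
ch 1: (46 − 48)²/48 = 4/48 = 0.0833
ch 2: (43 − 48)²/48 = 25/48 = 0.5208
ch 3: (50 − 48)²/48 = 4/48 = 0.0833
ch 4: (53 − 48)²/48 = 25/48 = 0.5208
Sum = 1.208

1.208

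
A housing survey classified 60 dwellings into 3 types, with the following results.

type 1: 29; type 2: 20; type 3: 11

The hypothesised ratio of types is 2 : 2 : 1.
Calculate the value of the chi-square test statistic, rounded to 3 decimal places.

Ratio total = 5. Expected counts: 60×2/5 = 24, 60×2/5 = 24, 60×1/5 = 12.
cat         O        E   (O−E)²/E
type 1     29       24     1.0417
type 2     20       24     0.6667
type 3     11       12     0.0833
Sum = 1.792

1.792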